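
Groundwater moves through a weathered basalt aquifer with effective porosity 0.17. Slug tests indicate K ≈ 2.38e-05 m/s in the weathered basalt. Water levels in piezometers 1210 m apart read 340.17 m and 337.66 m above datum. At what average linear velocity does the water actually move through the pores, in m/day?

0.0251

Convert K: 2.38e-05 m/s × 86400 = 2.056 m/day.
Hydraulic gradient i = (340.17 − 337.66) / 1210 = 2.51 / 1210 = 0.002074.
Darcy flux q = K · i = 2.056 × 0.002074 = 0.004266 m/day.
Seepage velocity v = q / n_e = 0.004266 / 0.17 = 0.02509 m/day.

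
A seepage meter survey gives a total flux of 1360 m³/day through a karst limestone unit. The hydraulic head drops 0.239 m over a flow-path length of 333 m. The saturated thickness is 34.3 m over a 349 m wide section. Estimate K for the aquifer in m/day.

158

Cross-sectional area A = 349 × 34.3 = 11971 m².
Hydraulic gradient i = Δh / L = 0.239 / 333 = 0.0007177.
From Q = K·A·i, K = Q / (A·i) = 1360 / (11971 × 0.0007177) = 158.3 m/day.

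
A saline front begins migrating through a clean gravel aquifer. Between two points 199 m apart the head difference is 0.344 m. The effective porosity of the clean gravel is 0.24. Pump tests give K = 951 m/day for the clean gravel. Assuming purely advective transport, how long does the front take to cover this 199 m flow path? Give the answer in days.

Hydraulic gradient i = Δh / L = 0.344 / 199 = 0.001729.
Darcy flux q = K · i = 951.0 × 0.001729 = 1.644 m/day.
Seepage velocity v = q / n_e = 1.644 / 0.24 = 6.850 m/day.
Travel time t = L / v = 199 / 6.850 = 29.05 days.

29.1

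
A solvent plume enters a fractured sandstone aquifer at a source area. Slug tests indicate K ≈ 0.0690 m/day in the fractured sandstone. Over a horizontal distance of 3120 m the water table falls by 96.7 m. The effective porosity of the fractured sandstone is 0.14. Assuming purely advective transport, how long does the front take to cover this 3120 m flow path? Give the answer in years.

559

Hydraulic gradient i = Δh / L = 96.7 / 3120 = 0.03099.
Darcy flux q = K · i = 0.06900 × 0.03099 = 0.002139 m/day.
Seepage velocity v = q / n_e = 0.002139 / 0.14 = 0.01528 m/day.
Travel time t = L / v = 3120 / 0.01528 = 2.042e+05 days = 559.2 years.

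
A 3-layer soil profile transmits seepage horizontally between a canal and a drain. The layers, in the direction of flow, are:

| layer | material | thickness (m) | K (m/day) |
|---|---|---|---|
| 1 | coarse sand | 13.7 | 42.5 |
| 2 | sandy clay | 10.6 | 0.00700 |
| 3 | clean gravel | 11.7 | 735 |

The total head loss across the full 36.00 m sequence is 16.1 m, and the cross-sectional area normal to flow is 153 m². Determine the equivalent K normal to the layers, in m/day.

Flow is perpendicular to layering, so the layers act in series and the equivalent K is the thickness-weighted harmonic mean.
Total thickness L = 13.7 + 10.6 + 11.7 = 36.00 m.
Σ(b_i/K_i) = 13.7/42.5 + 10.6/0.00700 + 11.7/735 = 1515 d.
K_eq = L / Σ(b_i/K_i) = 36.00 / 1515 = 0.02377 m/day.

0.0238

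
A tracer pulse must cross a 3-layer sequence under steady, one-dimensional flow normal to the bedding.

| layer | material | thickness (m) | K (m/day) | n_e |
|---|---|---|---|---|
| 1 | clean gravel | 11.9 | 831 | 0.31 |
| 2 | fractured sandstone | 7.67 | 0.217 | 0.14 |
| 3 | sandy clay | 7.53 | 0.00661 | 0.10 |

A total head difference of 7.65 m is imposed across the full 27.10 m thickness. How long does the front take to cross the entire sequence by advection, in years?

With flow normal to the layers, continuity requires the same specific discharge q through every layer.
Σ(b_i/K_i) = 11.9/831 + 7.67/0.217 + 7.53/0.00661 = 1175 d.
q = Δh / Σ(b_i/K_i) = 7.65 / 1175 = 0.006513 m/day.
In each layer the seepage velocity is v_i = q/n_i, so the layer transit time is t_i = b_i·n_i / q:
  layer 1 (clean gravel): t_1 = 11.9 × 0.31 / 0.006513 = 566.4 d
  layer 2 (fractured sandstone): t_2 = 7.67 × 0.14 / 0.006513 = 164.9 d
  layer 3 (sandy clay): t_3 = 7.53 × 0.10 / 0.006513 = 115.6 d
Total t = Σ t_i = 846.9 days = 2.319 years.

2.32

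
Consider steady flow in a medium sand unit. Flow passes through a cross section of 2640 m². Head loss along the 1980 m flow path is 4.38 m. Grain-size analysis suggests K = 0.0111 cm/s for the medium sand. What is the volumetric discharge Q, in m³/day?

Convert K: 0.0111 cm/s × 864 = 9.590 m/day.
Hydraulic gradient i = Δh / L = 4.38 / 1980 = 0.002212.
Darcy's law: Q = K · A · i = 9.590 × 2640 × 0.002212 = 56.01 m³/day.

56.0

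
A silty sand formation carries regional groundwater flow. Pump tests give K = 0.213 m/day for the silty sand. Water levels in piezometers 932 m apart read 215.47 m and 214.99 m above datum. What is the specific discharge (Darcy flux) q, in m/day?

0.000110

Hydraulic gradient i = (215.47 − 214.99) / 932 = 0.48 / 932 = 0.0005150.
Specific discharge q = K · i = 0.2130 × 0.0005150 = 0.0001097 m/day.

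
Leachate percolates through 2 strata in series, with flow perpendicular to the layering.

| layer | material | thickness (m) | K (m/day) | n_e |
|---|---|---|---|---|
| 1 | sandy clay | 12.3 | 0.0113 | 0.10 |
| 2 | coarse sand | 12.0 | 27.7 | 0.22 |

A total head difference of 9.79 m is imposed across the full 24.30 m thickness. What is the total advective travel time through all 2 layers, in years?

With flow normal to the layers, continuity requires the same specific discharge q through every layer.
Σ(b_i/K_i) = 12.3/0.0113 + 12.0/27.7 = 1089 d.
q = Δh / Σ(b_i/K_i) = 9.79 / 1089 = 0.008990 m/day.
In each layer the seepage velocity is v_i = q/n_i, so the layer transit time is t_i = b_i·n_i / q:
  layer 1 (sandy clay): t_1 = 12.3 × 0.10 / 0.008990 = 136.8 d
  layer 2 (coarse sand): t_2 = 12.0 × 0.22 / 0.008990 = 293.6 d
Total t = Σ t_i = 430.5 days = 1.179 years.

1.18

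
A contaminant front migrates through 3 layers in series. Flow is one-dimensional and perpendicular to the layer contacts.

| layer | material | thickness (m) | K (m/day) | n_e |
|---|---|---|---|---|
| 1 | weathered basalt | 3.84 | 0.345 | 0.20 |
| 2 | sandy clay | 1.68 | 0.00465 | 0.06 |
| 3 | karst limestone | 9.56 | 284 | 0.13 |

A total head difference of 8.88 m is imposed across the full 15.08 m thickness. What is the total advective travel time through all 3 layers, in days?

With flow normal to the layers, continuity requires the same specific discharge q through every layer.
Σ(b_i/K_i) = 3.84/0.345 + 1.68/0.00465 + 9.56/284 = 372.5 d.
q = Δh / Σ(b_i/K_i) = 8.88 / 372.5 = 0.02384 m/day.
In each layer the seepage velocity is v_i = q/n_i, so the layer transit time is t_i = b_i·n_i / q:
  layer 1 (weathered basalt): t_1 = 3.84 × 0.20 / 0.02384 = 32.21 d
  layer 2 (sandy clay): t_2 = 1.68 × 0.06 / 0.02384 = 4.228 d
  layer 3 (karst limestone): t_3 = 9.56 × 0.13 / 0.02384 = 52.13 d
Total t = Σ t_i = 88.57 days.

88.6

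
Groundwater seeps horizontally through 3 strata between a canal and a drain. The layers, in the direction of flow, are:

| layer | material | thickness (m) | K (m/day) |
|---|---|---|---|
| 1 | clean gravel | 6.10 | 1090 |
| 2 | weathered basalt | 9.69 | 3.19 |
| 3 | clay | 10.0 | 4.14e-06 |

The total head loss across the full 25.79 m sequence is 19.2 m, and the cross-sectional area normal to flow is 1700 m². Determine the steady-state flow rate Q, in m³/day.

Flow is perpendicular to layering, so the layers act in series and the equivalent K is the thickness-weighted harmonic mean.
Total thickness L = 6.10 + 9.69 + 10.0 = 25.79 m.
Σ(b_i/K_i) = 6.10/1090 + 9.69/3.19 + 10.0/4.14e-06 = 2.415e+06 d.
K_eq = L / Σ(b_i/K_i) = 25.79 / 2.415e+06 = 1.068e-05 m/day.
Q = K_eq · A · (Δh/L) = 1.068e-05 × 1700 × (19.2/25.79) = 0.01351 m³/day.

0.0135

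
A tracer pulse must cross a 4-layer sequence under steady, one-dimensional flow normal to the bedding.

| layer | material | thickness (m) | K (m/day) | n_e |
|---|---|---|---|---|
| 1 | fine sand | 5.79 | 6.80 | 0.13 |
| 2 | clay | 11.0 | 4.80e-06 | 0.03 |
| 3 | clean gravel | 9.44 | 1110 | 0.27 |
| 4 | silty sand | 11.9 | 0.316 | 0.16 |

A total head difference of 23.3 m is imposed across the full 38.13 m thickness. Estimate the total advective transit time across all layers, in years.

With flow normal to the layers, continuity requires the same specific discharge q through every layer.
Σ(b_i/K_i) = 5.79/6.80 + 11.0/4.80e-06 + 9.44/1110 + 11.9/0.316 = 2.292e+06 d.
q = Δh / Σ(b_i/K_i) = 23.3 / 2.292e+06 = 1.017e-05 m/day.
In each layer the seepage velocity is v_i = q/n_i, so the layer transit time is t_i = b_i·n_i / q:
  layer 1 (fine sand): t_1 = 5.79 × 0.13 / 1.017e-05 = 74033 d
  layer 2 (clay): t_2 = 11.0 × 0.03 / 1.017e-05 = 32458 d
  layer 3 (clean gravel): t_3 = 9.44 × 0.27 / 1.017e-05 = 2.507e+05 d
  layer 4 (silty sand): t_4 = 11.9 × 0.16 / 1.017e-05 = 1.873e+05 d
Total t = Σ t_i = 5.445e+05 days = 1491 years.

1490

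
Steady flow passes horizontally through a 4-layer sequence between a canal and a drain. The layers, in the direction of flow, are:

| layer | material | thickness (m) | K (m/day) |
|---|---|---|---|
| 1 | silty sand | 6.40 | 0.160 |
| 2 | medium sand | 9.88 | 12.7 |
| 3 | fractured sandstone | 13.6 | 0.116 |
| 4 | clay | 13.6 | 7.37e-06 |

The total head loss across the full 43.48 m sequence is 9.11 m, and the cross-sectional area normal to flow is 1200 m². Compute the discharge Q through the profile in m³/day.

Flow is perpendicular to layering, so the layers act in series and the equivalent K is the thickness-weighted harmonic mean.
Total thickness L = 6.40 + 9.88 + 13.6 + 13.6 = 43.48 m.
Σ(b_i/K_i) = 6.40/0.160 + 9.88/12.7 + 13.6/0.116 + 13.6/7.37e-06 = 1.845e+06 d.
K_eq = L / Σ(b_i/K_i) = 43.48 / 1.845e+06 = 2.356e-05 m/day.
Q = K_eq · A · (Δh/L) = 2.356e-05 × 1200 × (9.11/43.48) = 0.005924 m³/day.

0.00592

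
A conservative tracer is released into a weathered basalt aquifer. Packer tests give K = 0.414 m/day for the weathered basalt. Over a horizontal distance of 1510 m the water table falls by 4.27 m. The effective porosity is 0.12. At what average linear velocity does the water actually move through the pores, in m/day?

Hydraulic gradient i = Δh / L = 4.27 / 1510 = 0.002828.
Darcy flux q = K · i = 0.4140 × 0.002828 = 0.001171 m/day.
Seepage velocity v = q / n_e = 0.001171 / 0.12 = 0.009756 m/day.

0.00976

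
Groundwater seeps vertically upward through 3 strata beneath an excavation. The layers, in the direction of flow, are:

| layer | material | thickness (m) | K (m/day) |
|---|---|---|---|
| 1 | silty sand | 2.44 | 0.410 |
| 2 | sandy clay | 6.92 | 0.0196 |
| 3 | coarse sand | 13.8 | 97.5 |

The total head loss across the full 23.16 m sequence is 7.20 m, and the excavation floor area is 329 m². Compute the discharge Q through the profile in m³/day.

6.60

Flow is perpendicular to layering, so the layers act in series and the equivalent K is the thickness-weighted harmonic mean.
Total thickness L = 2.44 + 6.92 + 13.8 = 23.16 m.
Σ(b_i/K_i) = 2.44/0.410 + 6.92/0.0196 + 13.8/97.5 = 359.2 d.
K_eq = L / Σ(b_i/K_i) = 23.16 / 359.2 = 0.06448 m/day.
Q = K_eq · A · (Δh/L) = 0.06448 × 329 × (7.20/23.16) = 6.595 m³/day.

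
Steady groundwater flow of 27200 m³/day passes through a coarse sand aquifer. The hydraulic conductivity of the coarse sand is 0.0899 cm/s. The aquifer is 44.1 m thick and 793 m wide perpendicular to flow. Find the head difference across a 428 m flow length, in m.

4.29

Convert K: 0.0899 cm/s × 864 = 77.67 m/day.
Cross-sectional area A = 793 × 44.1 = 34971 m².
From Q = K·A·i, i = Q / (K·A) = 27200 / (77.67 × 34971) = 0.01001.
Head loss Δh = i · L = 0.01001 × 428 = 4.286 m.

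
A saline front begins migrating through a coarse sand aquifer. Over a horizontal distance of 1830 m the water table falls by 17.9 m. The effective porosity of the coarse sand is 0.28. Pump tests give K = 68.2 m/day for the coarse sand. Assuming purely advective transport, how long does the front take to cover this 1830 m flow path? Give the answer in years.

Hydraulic gradient i = Δh / L = 17.9 / 1830 = 0.009781.
Darcy flux q = K · i = 68.20 × 0.009781 = 0.6671 m/day.
Seepage velocity v = q / n_e = 0.6671 / 0.28 = 2.382 m/day.
Travel time t = L / v = 1830 / 2.382 = 768.1 days = 2.103 years.

2.10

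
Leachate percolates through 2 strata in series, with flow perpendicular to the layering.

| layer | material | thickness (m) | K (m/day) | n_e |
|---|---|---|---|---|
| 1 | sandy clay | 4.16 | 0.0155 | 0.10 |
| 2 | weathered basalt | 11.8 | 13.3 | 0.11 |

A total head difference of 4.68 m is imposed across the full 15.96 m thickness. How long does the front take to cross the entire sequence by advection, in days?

With flow normal to the layers, continuity requires the same specific discharge q through every layer.
Σ(b_i/K_i) = 4.16/0.0155 + 11.8/13.3 = 269.3 d.
q = Δh / Σ(b_i/K_i) = 4.68 / 269.3 = 0.01738 m/day.
In each layer the seepage velocity is v_i = q/n_i, so the layer transit time is t_i = b_i·n_i / q:
  layer 1 (sandy clay): t_1 = 4.16 × 0.10 / 0.01738 = 23.94 d
  layer 2 (weathered basalt): t_2 = 11.8 × 0.11 / 0.01738 = 74.68 d
Total t = Σ t_i = 98.62 days.

98.6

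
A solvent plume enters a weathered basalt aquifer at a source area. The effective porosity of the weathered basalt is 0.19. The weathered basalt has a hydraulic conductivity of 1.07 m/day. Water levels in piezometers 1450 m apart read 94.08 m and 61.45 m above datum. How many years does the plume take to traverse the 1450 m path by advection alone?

31.3

Hydraulic gradient i = (94.08 − 61.45) / 1450 = 32.63 / 1450 = 0.02250.
Darcy flux q = K · i = 1.070 × 0.02250 = 0.02408 m/day.
Seepage velocity v = q / n_e = 0.02408 / 0.19 = 0.1267 m/day.
Travel time t = L / v = 1450 / 0.1267 = 11442 days = 31.33 years.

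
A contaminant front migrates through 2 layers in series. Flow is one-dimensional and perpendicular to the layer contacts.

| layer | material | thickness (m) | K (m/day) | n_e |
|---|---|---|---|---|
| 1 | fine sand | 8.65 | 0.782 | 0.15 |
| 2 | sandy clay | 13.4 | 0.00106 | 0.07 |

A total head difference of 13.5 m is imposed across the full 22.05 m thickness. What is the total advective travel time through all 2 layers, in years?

With flow normal to the layers, continuity requires the same specific discharge q through every layer.
Σ(b_i/K_i) = 8.65/0.782 + 13.4/0.00106 = 12653 d.
q = Δh / Σ(b_i/K_i) = 13.5 / 12653 = 0.001067 m/day.
In each layer the seepage velocity is v_i = q/n_i, so the layer transit time is t_i = b_i·n_i / q:
  layer 1 (fine sand): t_1 = 8.65 × 0.15 / 0.001067 = 1216 d
  layer 2 (sandy clay): t_2 = 13.4 × 0.07 / 0.001067 = 879.1 d
Total t = Σ t_i = 2095 days = 5.736 years.

5.74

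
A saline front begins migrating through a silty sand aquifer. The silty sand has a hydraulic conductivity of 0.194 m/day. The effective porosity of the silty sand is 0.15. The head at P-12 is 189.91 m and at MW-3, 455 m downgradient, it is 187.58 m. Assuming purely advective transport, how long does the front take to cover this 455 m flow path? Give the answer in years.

Hydraulic gradient i = (189.91 − 187.58) / 455 = 2.33 / 455 = 0.005121.
Darcy flux q = K · i = 0.1940 × 0.005121 = 0.0009935 m/day.
Seepage velocity v = q / n_e = 0.0009935 / 0.15 = 0.006623 m/day.
Travel time t = L / v = 455 / 0.006623 = 68700 days = 188.1 years.

188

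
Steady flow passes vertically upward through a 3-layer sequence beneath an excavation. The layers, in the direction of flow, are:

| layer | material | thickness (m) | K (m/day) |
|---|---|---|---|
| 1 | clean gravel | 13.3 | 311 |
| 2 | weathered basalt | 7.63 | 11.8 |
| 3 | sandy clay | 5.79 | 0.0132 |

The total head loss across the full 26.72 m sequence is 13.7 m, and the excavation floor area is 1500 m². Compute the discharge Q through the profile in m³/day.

46.8

Flow is perpendicular to layering, so the layers act in series and the equivalent K is the thickness-weighted harmonic mean.
Total thickness L = 13.3 + 7.63 + 5.79 = 26.72 m.
Σ(b_i/K_i) = 13.3/311 + 7.63/11.8 + 5.79/0.0132 = 439.3 d.
K_eq = L / Σ(b_i/K_i) = 26.72 / 439.3 = 0.06082 m/day.
Q = K_eq · A · (Δh/L) = 0.06082 × 1500 × (13.7/26.72) = 46.78 m³/day.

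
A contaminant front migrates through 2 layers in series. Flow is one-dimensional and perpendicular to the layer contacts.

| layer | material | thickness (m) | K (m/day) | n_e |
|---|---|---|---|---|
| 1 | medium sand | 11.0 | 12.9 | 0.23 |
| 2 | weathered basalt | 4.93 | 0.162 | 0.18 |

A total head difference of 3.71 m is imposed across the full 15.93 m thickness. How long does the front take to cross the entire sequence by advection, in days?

28.8

With flow normal to the layers, continuity requires the same specific discharge q through every layer.
Σ(b_i/K_i) = 11.0/12.9 + 4.93/0.162 = 31.28 d.
q = Δh / Σ(b_i/K_i) = 3.71 / 31.28 = 0.1186 m/day.
In each layer the seepage velocity is v_i = q/n_i, so the layer transit time is t_i = b_i·n_i / q:
  layer 1 (medium sand): t_1 = 11.0 × 0.23 / 0.1186 = 21.33 d
  layer 2 (weathered basalt): t_2 = 4.93 × 0.18 / 0.1186 = 7.483 d
Total t = Σ t_i = 28.82 days.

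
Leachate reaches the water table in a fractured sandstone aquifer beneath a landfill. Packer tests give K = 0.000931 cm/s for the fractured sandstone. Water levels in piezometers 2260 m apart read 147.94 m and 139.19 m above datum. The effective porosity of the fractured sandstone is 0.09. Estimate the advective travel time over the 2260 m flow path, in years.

179

Convert K: 0.000931 cm/s × 864 = 0.8044 m/day.
Hydraulic gradient i = (147.94 − 139.19) / 2260 = 8.75 / 2260 = 0.003872.
Darcy flux q = K · i = 0.8044 × 0.003872 = 0.003114 m/day.
Seepage velocity v = q / n_e = 0.003114 / 0.09 = 0.03460 m/day.
Travel time t = L / v = 2260 / 0.03460 = 65311 days = 178.8 years.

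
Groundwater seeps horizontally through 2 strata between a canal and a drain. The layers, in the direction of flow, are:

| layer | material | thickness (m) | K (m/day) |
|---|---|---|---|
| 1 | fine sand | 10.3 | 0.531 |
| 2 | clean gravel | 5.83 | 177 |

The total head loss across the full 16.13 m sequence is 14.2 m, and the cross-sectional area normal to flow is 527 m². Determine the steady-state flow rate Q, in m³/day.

Flow is perpendicular to layering, so the layers act in series and the equivalent K is the thickness-weighted harmonic mean.
Total thickness L = 10.3 + 5.83 = 16.13 m.
Σ(b_i/K_i) = 10.3/0.531 + 5.83/177 = 19.43 d.
K_eq = L / Σ(b_i/K_i) = 16.13 / 19.43 = 0.8301 m/day.
Q = K_eq · A · (Δh/L) = 0.8301 × 527 × (14.2/16.13) = 385.1 m³/day.

385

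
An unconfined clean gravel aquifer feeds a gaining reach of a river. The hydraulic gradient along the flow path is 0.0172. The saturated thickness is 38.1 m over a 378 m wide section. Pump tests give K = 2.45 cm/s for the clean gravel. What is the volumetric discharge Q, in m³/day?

524000

Convert K: 2.45 cm/s × 864 = 2117 m/day.
Cross-sectional area A = 378 × 38.1 = 14402 m².
Hydraulic gradient i = 0.0172.
Darcy's law: Q = K · A · i = 2117 × 14402 × 0.01720 = 5.244e+05 m³/day.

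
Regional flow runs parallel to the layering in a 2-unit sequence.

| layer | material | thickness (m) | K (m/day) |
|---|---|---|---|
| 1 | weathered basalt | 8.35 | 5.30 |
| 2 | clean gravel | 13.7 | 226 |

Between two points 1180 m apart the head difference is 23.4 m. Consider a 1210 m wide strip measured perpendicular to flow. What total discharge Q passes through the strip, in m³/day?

Flow is parallel to layering, so each bed carries its own Darcy discharge and the transmissivities add.
Σ(K_i·b_i) = 5.30×8.35 + 226×13.7 = 3140 m²/day.
Hydraulic gradient i = Δh / L = 23.4 / 1180 = 0.01983.
Q = Σ(K_i·b_i) · W · i = 3140 × 1210 × 0.01983 = 75355 m³/day.

75400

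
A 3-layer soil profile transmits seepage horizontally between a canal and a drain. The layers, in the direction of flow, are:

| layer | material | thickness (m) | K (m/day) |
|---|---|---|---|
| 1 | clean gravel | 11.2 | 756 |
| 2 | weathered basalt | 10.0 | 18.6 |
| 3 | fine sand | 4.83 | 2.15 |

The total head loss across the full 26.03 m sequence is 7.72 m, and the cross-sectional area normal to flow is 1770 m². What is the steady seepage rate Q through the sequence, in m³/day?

Flow is perpendicular to layering, so the layers act in series and the equivalent K is the thickness-weighted harmonic mean.
Total thickness L = 11.2 + 10.0 + 4.83 = 26.03 m.
Σ(b_i/K_i) = 11.2/756 + 10.0/18.6 + 4.83/2.15 = 2.799 d.
K_eq = L / Σ(b_i/K_i) = 26.03 / 2.799 = 9.300 m/day.
Q = K_eq · A · (Δh/L) = 9.300 × 1770 × (7.72/26.03) = 4882 m³/day.

4880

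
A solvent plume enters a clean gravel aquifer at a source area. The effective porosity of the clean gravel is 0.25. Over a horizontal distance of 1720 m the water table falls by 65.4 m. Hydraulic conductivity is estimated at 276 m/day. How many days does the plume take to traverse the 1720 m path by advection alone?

Hydraulic gradient i = Δh / L = 65.4 / 1720 = 0.03802.
Darcy flux q = K · i = 276.0 × 0.03802 = 10.49 m/day.
Seepage velocity v = q / n_e = 10.49 / 0.25 = 41.98 m/day.
Travel time t = L / v = 1720 / 41.98 = 40.97 days.

41.0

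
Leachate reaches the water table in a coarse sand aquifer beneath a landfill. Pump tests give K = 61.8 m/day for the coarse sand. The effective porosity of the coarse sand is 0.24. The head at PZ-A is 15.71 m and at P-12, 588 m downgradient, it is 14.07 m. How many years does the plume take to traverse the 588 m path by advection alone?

Hydraulic gradient i = (15.71 − 14.07) / 588 = 1.64 / 588 = 0.002789.
Darcy flux q = K · i = 61.80 × 0.002789 = 0.1724 m/day.
Seepage velocity v = q / n_e = 0.1724 / 0.24 = 0.7182 m/day.
Travel time t = L / v = 588 / 0.7182 = 818.7 days = 2.242 years.

2.24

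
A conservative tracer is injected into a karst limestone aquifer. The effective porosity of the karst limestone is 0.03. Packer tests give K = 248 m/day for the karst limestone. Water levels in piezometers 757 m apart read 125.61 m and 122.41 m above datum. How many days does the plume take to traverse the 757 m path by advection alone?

Hydraulic gradient i = (125.61 − 122.41) / 757 = 3.2 / 757 = 0.004227.
Darcy flux q = K · i = 248.0 × 0.004227 = 1.048 m/day.
Seepage velocity v = q / n_e = 1.048 / 0.03 = 34.94 m/day.
Travel time t = L / v = 757 / 34.94 = 21.66 days.

21.7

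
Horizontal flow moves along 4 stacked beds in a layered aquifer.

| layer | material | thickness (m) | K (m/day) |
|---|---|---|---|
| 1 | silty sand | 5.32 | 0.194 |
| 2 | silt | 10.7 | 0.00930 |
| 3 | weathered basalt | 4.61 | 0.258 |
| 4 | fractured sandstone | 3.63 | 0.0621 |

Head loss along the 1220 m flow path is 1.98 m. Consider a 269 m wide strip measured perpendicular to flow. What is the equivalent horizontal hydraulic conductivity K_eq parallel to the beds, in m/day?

0.105

Flow is parallel to layering, so each bed carries its own Darcy discharge and the transmissivities add.
Σ(K_i·b_i) = 0.194×5.32 + 0.00930×10.7 + 0.258×4.61 + 0.0621×3.63 = 2.546 m²/day.
Total thickness b = 24.26 m, so K_eq = Σ(K_i·b_i)/b = 0.1050 m/day.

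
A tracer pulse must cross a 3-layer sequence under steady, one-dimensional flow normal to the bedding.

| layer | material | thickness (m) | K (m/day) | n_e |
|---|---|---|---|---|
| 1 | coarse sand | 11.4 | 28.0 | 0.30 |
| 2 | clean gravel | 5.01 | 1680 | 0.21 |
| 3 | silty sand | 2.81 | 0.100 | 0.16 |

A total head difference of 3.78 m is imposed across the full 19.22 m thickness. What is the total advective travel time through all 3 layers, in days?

With flow normal to the layers, continuity requires the same specific discharge q through every layer.
Σ(b_i/K_i) = 11.4/28.0 + 5.01/1680 + 2.81/0.100 = 28.51 d.
q = Δh / Σ(b_i/K_i) = 3.78 / 28.51 = 0.1326 m/day.
In each layer the seepage velocity is v_i = q/n_i, so the layer transit time is t_i = b_i·n_i / q:
  layer 1 (coarse sand): t_1 = 11.4 × 0.30 / 0.1326 = 25.79 d
  layer 2 (clean gravel): t_2 = 5.01 × 0.21 / 0.1326 = 7.935 d
  layer 3 (silty sand): t_3 = 2.81 × 0.16 / 0.1326 = 3.391 d
Total t = Σ t_i = 37.12 days.

37.1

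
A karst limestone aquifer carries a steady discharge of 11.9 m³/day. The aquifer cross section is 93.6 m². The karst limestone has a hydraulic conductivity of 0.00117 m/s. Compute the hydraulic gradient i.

Convert K: 0.00117 m/s × 86400 = 101.1 m/day.
From Q = K·A·i, i = Q / (K·A) = 11.9 / (101.1 × 93.60) = 0.001258.

0.00126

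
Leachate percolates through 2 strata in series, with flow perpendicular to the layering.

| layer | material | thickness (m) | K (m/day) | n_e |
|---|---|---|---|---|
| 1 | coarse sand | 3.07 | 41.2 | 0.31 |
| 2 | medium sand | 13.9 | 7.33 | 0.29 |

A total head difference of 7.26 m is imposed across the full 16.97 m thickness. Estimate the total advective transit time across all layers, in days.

With flow normal to the layers, continuity requires the same specific discharge q through every layer.
Σ(b_i/K_i) = 3.07/41.2 + 13.9/7.33 = 1.971 d.
q = Δh / Σ(b_i/K_i) = 7.26 / 1.971 = 3.684 m/day.
In each layer the seepage velocity is v_i = q/n_i, so the layer transit time is t_i = b_i·n_i / q:
  layer 1 (coarse sand): t_1 = 3.07 × 0.31 / 3.684 = 0.2584 d
  layer 2 (medium sand): t_2 = 13.9 × 0.29 / 3.684 = 1.094 d
Total t = Σ t_i = 1.353 days.

1.35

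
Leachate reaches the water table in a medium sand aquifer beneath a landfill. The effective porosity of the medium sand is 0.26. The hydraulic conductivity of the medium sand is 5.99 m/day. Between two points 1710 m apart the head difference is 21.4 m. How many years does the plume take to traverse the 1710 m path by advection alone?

Hydraulic gradient i = Δh / L = 21.4 / 1710 = 0.01251.
Darcy flux q = K · i = 5.990 × 0.01251 = 0.07496 m/day.
Seepage velocity v = q / n_e = 0.07496 / 0.26 = 0.2883 m/day.
Travel time t = L / v = 1710 / 0.2883 = 5931 days = 16.24 years.

16.2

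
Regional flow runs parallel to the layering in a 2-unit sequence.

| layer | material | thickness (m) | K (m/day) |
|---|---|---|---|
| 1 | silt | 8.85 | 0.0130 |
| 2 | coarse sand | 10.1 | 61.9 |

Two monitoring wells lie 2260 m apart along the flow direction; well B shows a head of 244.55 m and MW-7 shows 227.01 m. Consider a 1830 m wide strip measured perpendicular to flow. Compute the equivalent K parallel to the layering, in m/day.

Flow is parallel to layering, so each bed carries its own Darcy discharge and the transmissivities add.
Σ(K_i·b_i) = 0.0130×8.85 + 61.9×10.1 = 625.3 m²/day.
Total thickness b = 18.95 m, so K_eq = Σ(K_i·b_i)/b = 33.00 m/day.

33.0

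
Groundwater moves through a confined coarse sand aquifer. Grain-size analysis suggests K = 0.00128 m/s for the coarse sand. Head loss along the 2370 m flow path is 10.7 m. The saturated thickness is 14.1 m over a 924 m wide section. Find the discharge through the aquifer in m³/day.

Convert K: 0.00128 m/s × 86400 = 110.6 m/day.
Cross-sectional area A = 924 × 14.1 = 13028 m².
Hydraulic gradient i = Δh / L = 10.7 / 2370 = 0.004515.
Darcy's law: Q = K · A · i = 110.6 × 13028 × 0.004515 = 6505 m³/day.

6510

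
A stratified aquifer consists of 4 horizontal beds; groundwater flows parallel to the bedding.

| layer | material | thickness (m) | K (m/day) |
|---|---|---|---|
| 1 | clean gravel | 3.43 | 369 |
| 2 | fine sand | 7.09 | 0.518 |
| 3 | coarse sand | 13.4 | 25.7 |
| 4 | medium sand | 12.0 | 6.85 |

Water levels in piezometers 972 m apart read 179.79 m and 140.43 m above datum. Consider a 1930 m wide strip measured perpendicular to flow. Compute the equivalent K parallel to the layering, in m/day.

Flow is parallel to layering, so each bed carries its own Darcy discharge and the transmissivities add.
Σ(K_i·b_i) = 369×3.43 + 0.518×7.09 + 25.7×13.4 + 6.85×12.0 = 1696 m²/day.
Total thickness b = 35.92 m, so K_eq = Σ(K_i·b_i)/b = 47.21 m/day.

47.2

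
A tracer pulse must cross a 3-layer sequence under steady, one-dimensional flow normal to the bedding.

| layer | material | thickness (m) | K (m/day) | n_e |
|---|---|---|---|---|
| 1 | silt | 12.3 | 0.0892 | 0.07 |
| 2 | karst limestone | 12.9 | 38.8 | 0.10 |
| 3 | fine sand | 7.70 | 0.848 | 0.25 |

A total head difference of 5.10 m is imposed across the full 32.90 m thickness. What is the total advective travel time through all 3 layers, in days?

With flow normal to the layers, continuity requires the same specific discharge q through every layer.
Σ(b_i/K_i) = 12.3/0.0892 + 12.9/38.8 + 7.70/0.848 = 147.3 d.
q = Δh / Σ(b_i/K_i) = 5.10 / 147.3 = 0.03462 m/day.
In each layer the seepage velocity is v_i = q/n_i, so the layer transit time is t_i = b_i·n_i / q:
  layer 1 (silt): t_1 = 12.3 × 0.07 / 0.03462 = 24.87 d
  layer 2 (karst limestone): t_2 = 12.9 × 0.10 / 0.03462 = 37.26 d
  layer 3 (fine sand): t_3 = 7.70 × 0.25 / 0.03462 = 55.60 d
Total t = Σ t_i = 117.7 days.

118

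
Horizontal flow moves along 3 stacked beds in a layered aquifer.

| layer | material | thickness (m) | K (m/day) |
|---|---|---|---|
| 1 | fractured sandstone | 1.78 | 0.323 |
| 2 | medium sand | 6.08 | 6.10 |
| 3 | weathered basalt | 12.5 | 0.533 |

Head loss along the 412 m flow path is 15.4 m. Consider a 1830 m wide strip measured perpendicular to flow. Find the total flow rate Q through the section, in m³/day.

Flow is parallel to layering, so each bed carries its own Darcy discharge and the transmissivities add.
Σ(K_i·b_i) = 0.323×1.78 + 6.10×6.08 + 0.533×12.5 = 44.33 m²/day.
Hydraulic gradient i = Δh / L = 15.4 / 412 = 0.03738.
Q = Σ(K_i·b_i) · W · i = 44.33 × 1830 × 0.03738 = 3032 m³/day.

3030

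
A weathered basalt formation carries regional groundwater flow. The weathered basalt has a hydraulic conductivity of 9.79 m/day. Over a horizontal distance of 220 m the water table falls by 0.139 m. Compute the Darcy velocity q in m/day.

0.00619

Hydraulic gradient i = Δh / L = 0.139 / 220 = 0.0006318.
Specific discharge q = K · i = 9.790 × 0.0006318 = 0.006186 m/day.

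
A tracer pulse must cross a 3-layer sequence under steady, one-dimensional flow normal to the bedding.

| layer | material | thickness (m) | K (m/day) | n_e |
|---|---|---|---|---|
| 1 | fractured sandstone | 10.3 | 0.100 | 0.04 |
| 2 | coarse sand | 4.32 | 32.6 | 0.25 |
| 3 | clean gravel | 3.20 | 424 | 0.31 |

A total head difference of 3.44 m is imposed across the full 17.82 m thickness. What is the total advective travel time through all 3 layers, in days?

With flow normal to the layers, continuity requires the same specific discharge q through every layer.
Σ(b_i/K_i) = 10.3/0.100 + 4.32/32.6 + 3.20/424 = 103.1 d.
q = Δh / Σ(b_i/K_i) = 3.44 / 103.1 = 0.03335 m/day.
In each layer the seepage velocity is v_i = q/n_i, so the layer transit time is t_i = b_i·n_i / q:
  layer 1 (fractured sandstone): t_1 = 10.3 × 0.04 / 0.03335 = 12.35 d
  layer 2 (coarse sand): t_2 = 4.32 × 0.25 / 0.03335 = 32.38 d
  layer 3 (clean gravel): t_3 = 3.20 × 0.31 / 0.03335 = 29.74 d
Total t = Σ t_i = 74.48 days.

74.5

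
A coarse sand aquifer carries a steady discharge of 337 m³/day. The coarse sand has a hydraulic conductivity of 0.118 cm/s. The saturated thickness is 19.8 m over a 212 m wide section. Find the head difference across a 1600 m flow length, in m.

1.26

Convert K: 0.118 cm/s × 864 = 102.0 m/day.
Cross-sectional area A = 212 × 19.8 = 4198 m².
From Q = K·A·i, i = Q / (K·A) = 337 / (102.0 × 4198) = 0.0007875.
Head loss Δh = i · L = 0.0007875 × 1600 = 1.260 m.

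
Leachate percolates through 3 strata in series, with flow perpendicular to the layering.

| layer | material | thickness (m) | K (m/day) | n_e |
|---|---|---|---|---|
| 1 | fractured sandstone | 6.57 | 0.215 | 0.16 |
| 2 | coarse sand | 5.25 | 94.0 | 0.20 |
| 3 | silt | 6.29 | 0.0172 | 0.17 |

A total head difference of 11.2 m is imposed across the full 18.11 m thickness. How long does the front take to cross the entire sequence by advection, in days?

112

With flow normal to the layers, continuity requires the same specific discharge q through every layer.
Σ(b_i/K_i) = 6.57/0.215 + 5.25/94.0 + 6.29/0.0172 = 396.3 d.
q = Δh / Σ(b_i/K_i) = 11.2 / 396.3 = 0.02826 m/day.
In each layer the seepage velocity is v_i = q/n_i, so the layer transit time is t_i = b_i·n_i / q:
  layer 1 (fractured sandstone): t_1 = 6.57 × 0.16 / 0.02826 = 37.20 d
  layer 2 (coarse sand): t_2 = 5.25 × 0.20 / 0.02826 = 37.15 d
  layer 3 (silt): t_3 = 6.29 × 0.17 / 0.02826 = 37.84 d
Total t = Σ t_i = 112.2 days.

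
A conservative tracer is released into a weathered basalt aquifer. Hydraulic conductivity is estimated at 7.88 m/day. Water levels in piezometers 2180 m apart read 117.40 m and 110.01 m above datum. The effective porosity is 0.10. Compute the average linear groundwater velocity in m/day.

0.267

Hydraulic gradient i = (117.40 − 110.01) / 2180 = 7.39 / 2180 = 0.003390.
Darcy flux q = K · i = 7.880 × 0.003390 = 0.02671 m/day.
Seepage velocity v = q / n_e = 0.02671 / 0.10 = 0.2671 m/day.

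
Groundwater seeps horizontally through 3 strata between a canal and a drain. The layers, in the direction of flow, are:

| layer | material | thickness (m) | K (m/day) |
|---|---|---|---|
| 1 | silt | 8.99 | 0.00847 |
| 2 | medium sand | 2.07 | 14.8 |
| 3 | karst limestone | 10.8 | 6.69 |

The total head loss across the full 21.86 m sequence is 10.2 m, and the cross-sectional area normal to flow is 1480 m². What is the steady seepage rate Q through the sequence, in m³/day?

14.2

Flow is perpendicular to layering, so the layers act in series and the equivalent K is the thickness-weighted harmonic mean.
Total thickness L = 8.99 + 2.07 + 10.8 = 21.86 m.
Σ(b_i/K_i) = 8.99/0.00847 + 2.07/14.8 + 10.8/6.69 = 1063 d.
K_eq = L / Σ(b_i/K_i) = 21.86 / 1063 = 0.02056 m/day.
Q = K_eq · A · (Δh/L) = 0.02056 × 1480 × (10.2/21.86) = 14.20 m³/day.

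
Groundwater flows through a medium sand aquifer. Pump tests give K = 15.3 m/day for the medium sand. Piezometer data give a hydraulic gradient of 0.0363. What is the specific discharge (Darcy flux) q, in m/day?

0.555

Hydraulic gradient i = 0.0363.
Specific discharge q = K · i = 15.30 × 0.03630 = 0.5554 m/day.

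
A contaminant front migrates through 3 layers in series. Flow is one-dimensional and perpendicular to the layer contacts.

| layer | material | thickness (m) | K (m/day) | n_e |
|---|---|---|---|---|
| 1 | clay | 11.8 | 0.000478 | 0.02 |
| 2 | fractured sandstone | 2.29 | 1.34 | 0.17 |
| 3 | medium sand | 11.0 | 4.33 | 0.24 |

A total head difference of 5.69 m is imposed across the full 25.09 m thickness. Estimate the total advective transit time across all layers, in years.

With flow normal to the layers, continuity requires the same specific discharge q through every layer.
Σ(b_i/K_i) = 11.8/0.000478 + 2.29/1.34 + 11.0/4.33 = 24690 d.
q = Δh / Σ(b_i/K_i) = 5.69 / 24690 = 0.0002305 m/day.
In each layer the seepage velocity is v_i = q/n_i, so the layer transit time is t_i = b_i·n_i / q:
  layer 1 (clay): t_1 = 11.8 × 0.02 / 0.0002305 = 1024 d
  layer 2 (fractured sandstone): t_2 = 2.29 × 0.17 / 0.0002305 = 1689 d
  layer 3 (medium sand): t_3 = 11.0 × 0.24 / 0.0002305 = 11456 d
Total t = Σ t_i = 14169 days = 38.79 years.

38.8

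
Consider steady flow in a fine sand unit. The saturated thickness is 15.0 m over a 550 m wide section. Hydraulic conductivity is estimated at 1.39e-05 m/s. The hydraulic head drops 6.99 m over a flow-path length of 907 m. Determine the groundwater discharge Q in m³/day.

76.4

Convert K: 1.39e-05 m/s × 86400 = 1.201 m/day.
Cross-sectional area A = 550 × 15.0 = 8250 m².
Hydraulic gradient i = Δh / L = 6.99 / 907 = 0.007707.
Darcy's law: Q = K · A · i = 1.201 × 8250 × 0.007707 = 76.36 m³/day.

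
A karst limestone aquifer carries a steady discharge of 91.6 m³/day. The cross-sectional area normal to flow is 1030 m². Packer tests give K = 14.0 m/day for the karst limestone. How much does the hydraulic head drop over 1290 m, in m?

8.19

From Q = K·A·i, i = Q / (K·A) = 91.6 / (14.00 × 1030) = 0.006352.
Head loss Δh = i · L = 0.006352 × 1290 = 8.194 m.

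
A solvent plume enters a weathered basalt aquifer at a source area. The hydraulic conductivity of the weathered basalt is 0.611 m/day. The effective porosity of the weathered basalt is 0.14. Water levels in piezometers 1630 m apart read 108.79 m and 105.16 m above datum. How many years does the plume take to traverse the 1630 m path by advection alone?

Hydraulic gradient i = (108.79 − 105.16) / 1630 = 3.63 / 1630 = 0.002227.
Darcy flux q = K · i = 0.6110 × 0.002227 = 0.001361 m/day.
Seepage velocity v = q / n_e = 0.001361 / 0.14 = 0.009719 m/day.
Travel time t = L / v = 1630 / 0.009719 = 1.677e+05 days = 459.2 years.

459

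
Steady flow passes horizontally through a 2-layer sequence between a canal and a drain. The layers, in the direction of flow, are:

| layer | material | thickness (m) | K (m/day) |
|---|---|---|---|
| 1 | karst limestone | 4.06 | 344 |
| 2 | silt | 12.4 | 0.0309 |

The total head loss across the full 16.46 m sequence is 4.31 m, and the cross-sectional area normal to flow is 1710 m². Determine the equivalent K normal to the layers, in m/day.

Flow is perpendicular to layering, so the layers act in series and the equivalent K is the thickness-weighted harmonic mean.
Total thickness L = 4.06 + 12.4 = 16.46 m.
Σ(b_i/K_i) = 4.06/344 + 12.4/0.0309 = 401.3 d.
K_eq = L / Σ(b_i/K_i) = 16.46 / 401.3 = 0.04102 m/day.

0.0410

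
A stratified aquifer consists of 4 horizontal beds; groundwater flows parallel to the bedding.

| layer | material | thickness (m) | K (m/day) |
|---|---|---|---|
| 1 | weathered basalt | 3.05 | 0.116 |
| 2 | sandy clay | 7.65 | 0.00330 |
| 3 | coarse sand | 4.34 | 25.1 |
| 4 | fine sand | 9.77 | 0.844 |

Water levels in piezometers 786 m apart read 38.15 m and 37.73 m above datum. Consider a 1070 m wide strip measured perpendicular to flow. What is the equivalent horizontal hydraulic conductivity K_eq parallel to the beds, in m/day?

Flow is parallel to layering, so each bed carries its own Darcy discharge and the transmissivities add.
Σ(K_i·b_i) = 0.116×3.05 + 0.00330×7.65 + 25.1×4.34 + 0.844×9.77 = 117.6 m²/day.
Total thickness b = 24.81 m, so K_eq = Σ(K_i·b_i)/b = 4.738 m/day.

4.74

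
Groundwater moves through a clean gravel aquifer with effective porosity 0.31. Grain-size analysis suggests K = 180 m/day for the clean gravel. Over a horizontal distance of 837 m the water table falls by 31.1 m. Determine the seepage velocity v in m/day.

Hydraulic gradient i = Δh / L = 31.1 / 837 = 0.03716.
Darcy flux q = K · i = 180.0 × 0.03716 = 6.688 m/day.
Seepage velocity v = q / n_e = 6.688 / 0.31 = 21.57 m/day.

21.6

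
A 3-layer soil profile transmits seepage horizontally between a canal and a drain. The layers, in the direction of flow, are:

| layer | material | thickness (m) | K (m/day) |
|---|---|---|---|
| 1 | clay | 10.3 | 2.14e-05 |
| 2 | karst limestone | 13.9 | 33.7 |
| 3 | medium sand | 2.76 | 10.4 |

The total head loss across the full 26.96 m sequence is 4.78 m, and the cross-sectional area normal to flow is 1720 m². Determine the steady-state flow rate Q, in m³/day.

0.0171

Flow is perpendicular to layering, so the layers act in series and the equivalent K is the thickness-weighted harmonic mean.
Total thickness L = 10.3 + 13.9 + 2.76 = 26.96 m.
Σ(b_i/K_i) = 10.3/2.14e-05 + 13.9/33.7 + 2.76/10.4 = 4.813e+05 d.
K_eq = L / Σ(b_i/K_i) = 26.96 / 4.813e+05 = 5.601e-05 m/day.
Q = K_eq · A · (Δh/L) = 5.601e-05 × 1720 × (4.78/26.96) = 0.01708 m³/day.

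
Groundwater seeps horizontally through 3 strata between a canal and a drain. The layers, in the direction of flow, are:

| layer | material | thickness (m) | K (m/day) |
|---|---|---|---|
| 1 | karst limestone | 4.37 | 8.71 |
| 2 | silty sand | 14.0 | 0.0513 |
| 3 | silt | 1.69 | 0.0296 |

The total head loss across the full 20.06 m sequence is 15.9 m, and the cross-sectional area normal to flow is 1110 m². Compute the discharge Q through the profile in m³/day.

Flow is perpendicular to layering, so the layers act in series and the equivalent K is the thickness-weighted harmonic mean.
Total thickness L = 4.37 + 14.0 + 1.69 = 20.06 m.
Σ(b_i/K_i) = 4.37/8.71 + 14.0/0.0513 + 1.69/0.0296 = 330.5 d.
K_eq = L / Σ(b_i/K_i) = 20.06 / 330.5 = 0.06070 m/day.
Q = K_eq · A · (Δh/L) = 0.06070 × 1110 × (15.9/20.06) = 53.40 m³/day.

53.4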